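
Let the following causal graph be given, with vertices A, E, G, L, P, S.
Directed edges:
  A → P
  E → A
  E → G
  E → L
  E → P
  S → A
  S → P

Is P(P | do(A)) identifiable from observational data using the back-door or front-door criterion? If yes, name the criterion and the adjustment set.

desc(A)\{A}={P}; candidates ⊆ {E,G,L,S}.
size 0: {}; under {} A still reaches {E,G,L,P,S} ∋ P.
size 1: {E}, {G}, {L} …(+1); under {E} A still reaches {P,S} ∋ P.
{E,S}: A⊥P given {E,S} in G with A→· removed — back-door holds.
P(P|do(A)) = Σ_{E,S} P(P|A,E,S)·P(E,S).

P(P|do(A)): backdoor, adjust for {E, S}.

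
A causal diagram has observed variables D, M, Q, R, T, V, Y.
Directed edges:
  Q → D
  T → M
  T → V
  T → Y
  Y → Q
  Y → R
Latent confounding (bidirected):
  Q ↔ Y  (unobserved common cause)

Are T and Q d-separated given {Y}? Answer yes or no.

No — T and Q are d-connected given {Y}.

Bayes-Ball from T | {Y} reaches {D,M,Q,V}.
Q ∈ reach(T|{Y}) ⇒ T ⊥̸ Q | {Y}.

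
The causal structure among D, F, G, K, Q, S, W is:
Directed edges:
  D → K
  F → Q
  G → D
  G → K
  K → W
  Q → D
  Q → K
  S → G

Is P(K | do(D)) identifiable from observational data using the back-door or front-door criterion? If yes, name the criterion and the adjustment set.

desc(D)\{D}={K,W}; candidates ⊆ {F,G,Q,S}.
size 0: {}; under {} D still reaches {F,G,K,Q,S,W} ∋ K.
size 1: {F}, {G}, {Q} …(+1); under {F} D still reaches {G,K,Q,S,W} ∋ K.
{G,Q}: D⊥K given {G,Q} in G with D→· removed — back-door holds.
P(K|do(D)) = Σ_{G,Q} P(K|D,G,Q)·P(G,Q).

P(K|do(D)): backdoor, adjust for {G, Q}.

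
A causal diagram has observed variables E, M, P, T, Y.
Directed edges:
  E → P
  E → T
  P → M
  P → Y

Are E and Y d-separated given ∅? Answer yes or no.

No — E and Y are d-connected given ∅.

Bayes-Ball from E | ∅ reaches {M,P,T,Y}.
Y ∈ reach(E|∅) ⇒ E ⊥̸ Y | ∅.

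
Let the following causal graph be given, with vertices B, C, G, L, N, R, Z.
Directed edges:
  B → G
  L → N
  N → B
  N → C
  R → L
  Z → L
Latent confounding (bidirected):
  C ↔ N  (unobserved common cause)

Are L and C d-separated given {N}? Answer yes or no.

No — L and C are d-connected given {N}.

Bayes-Ball from L | {N} reaches {C,R,Z}.
C ∈ reach(L|{N}) ⇒ L ⊥̸ C | {N}.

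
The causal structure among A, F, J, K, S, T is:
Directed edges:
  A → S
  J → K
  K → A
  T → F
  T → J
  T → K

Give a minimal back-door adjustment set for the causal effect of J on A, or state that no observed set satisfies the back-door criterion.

desc(J)\{J}={A,K,S}; candidates ⊆ {F,T}.
size 0: {}; under {} J still reaches {A,F,K,S,T} ∋ A.
{T}: J⊥A given {T} in G with J→· removed — back-door holds.

J→A: minimal back-door set {T}.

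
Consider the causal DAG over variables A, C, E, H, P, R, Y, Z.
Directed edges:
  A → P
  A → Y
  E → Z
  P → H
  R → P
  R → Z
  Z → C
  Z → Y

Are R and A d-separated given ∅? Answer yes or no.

Bayes-Ball from R | ∅ reaches {C,H,P,Y,Z}.
A ∉ reach(R|∅) ⇒ R ⊥ A | ∅.

Yes — R ⊥ A | ∅.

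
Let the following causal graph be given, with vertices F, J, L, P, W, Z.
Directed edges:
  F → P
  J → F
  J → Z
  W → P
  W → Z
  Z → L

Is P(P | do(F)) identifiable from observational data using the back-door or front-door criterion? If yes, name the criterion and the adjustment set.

desc(F)\{F}={P}; candidates ⊆ {J,L,W,Z}.
∅: F⊥P given ∅ in G with F→· removed — back-door holds.
P(P|do(F)) = P(P|F) — no adjustment needed.

P(P|do(F)): backdoor, adjust for ∅.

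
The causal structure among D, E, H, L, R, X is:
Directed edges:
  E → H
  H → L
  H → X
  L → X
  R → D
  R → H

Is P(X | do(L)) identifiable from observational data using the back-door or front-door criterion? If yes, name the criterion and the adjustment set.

desc(L)\{L}={X}; candidates ⊆ {D,E,H,R}.
size 0: {}; under {} L still reaches {D,E,H,R,X} ∋ X.
{H}: L⊥X given {H} in G with L→· removed — back-door holds.
P(X|do(L)) = Σ_{H} P(X|L,H)·P(H).

P(X|do(L)): backdoor, adjust for {H}.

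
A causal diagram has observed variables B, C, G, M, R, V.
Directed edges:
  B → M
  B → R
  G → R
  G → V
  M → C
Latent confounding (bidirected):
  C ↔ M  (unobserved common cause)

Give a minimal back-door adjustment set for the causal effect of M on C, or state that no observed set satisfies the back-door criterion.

desc(M)\{M}={C}; candidates ⊆ {B,G,R,V}.
M↔C: latent back-door arc(s) into M.
size 0: {}; under {} M still reaches {B,C,R} ∋ C.
size 1: {B}, {G}, {R} …(+1); under {B} M still reaches {C} ∋ C.
size 2: {B,G}, {B,R}, {B,V} …(+3); under {B,G} M still reaches {C} ∋ C.
M↔C cannot be blocked by any observed set — no back-door set.

M→C: no observed back-door set.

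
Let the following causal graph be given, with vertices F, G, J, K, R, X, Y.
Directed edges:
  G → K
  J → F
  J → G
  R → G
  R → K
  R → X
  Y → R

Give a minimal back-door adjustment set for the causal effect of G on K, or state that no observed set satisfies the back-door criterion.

desc(G)\{G}={K}; candidates ⊆ {F,J,R,X,Y}.
size 0: {}; under {} G still reaches {F,J,K,R,X,Y} ∋ K.
{R}: G⊥K given {R} in G with G→· removed — back-door holds.

G→K: minimal back-door set {R}.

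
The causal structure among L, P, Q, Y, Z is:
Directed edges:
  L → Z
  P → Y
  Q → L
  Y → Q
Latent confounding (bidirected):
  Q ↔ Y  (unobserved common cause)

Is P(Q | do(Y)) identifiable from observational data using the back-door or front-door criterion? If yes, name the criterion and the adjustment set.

desc(Y)\{Y}={L,Q,Z}; candidates ⊆ {P}.
Y↔Q: latent back-door arc(s) into Y.
size 0: {}; under {} Y still reaches {L,P,Q,Z} ∋ Q.
size 1: {P}; under {P} Y still reaches {L,Q,Z} ∋ Q.
Y↔Q cannot be blocked by any observed set — no back-door set.
No mediator lies on a directed Y→…→Q path.
Neither criterion identifies P(Q|do(Y)) in this graph.

P(Q|do(Y)): not identifiable (no BD/FD set).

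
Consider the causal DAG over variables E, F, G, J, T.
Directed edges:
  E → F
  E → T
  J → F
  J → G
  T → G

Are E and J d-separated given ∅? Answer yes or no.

Bayes-Ball from E | ∅ reaches {F,G,T}.
J ∉ reach(E|∅) ⇒ E ⊥ J | ∅.

Yes — E ⊥ J | ∅.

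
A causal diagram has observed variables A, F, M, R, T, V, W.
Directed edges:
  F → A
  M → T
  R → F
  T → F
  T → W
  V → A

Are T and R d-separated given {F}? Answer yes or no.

No — T and R are d-connected given {F}.

Bayes-Ball from T | {F} reaches {M,R,W}.
R ∈ reach(T|{F}) ⇒ T ⊥̸ R | {F}.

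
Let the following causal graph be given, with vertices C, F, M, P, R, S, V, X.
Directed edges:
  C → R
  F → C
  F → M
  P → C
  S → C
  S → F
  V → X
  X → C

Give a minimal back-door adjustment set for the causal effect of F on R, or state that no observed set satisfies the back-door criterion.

desc(F)\{F}={C,M,R}; candidates ⊆ {P,S,V,X}.
size 0: {}; under {} F still reaches {C,R,S} ∋ R.
{S}: F⊥R given {S} in G with F→· removed — back-door holds.

F→R: minimal back-door set {S}.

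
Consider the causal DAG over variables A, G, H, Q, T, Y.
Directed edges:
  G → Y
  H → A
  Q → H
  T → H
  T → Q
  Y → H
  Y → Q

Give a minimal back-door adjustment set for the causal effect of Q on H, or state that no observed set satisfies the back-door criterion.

desc(Q)\{Q}={A,H}; candidates ⊆ {G,T,Y}.
size 0: {}; under {} Q still reaches {A,G,H,T,Y} ∋ H.
size 1: {G}, {T}, {Y}; under {G} Q still reaches {A,H,T,Y} ∋ H.
{T,Y}: Q⊥H given {T,Y} in G with Q→· removed — back-door holds.

Q→H: minimal back-door set {T, Y}.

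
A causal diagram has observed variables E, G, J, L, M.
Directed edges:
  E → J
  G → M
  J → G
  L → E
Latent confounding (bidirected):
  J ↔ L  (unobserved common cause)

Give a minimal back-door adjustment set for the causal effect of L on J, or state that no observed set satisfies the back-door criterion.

desc(L)\{L}={E,G,J,M}; candidates ⊆ {—}.
L↔J: latent back-door arc(s) into L.
size 0: {}; under {} L still reaches {G,J,M} ∋ J.
L↔J cannot be blocked by any observed set — no back-door set.

L→J: no observed back-door set.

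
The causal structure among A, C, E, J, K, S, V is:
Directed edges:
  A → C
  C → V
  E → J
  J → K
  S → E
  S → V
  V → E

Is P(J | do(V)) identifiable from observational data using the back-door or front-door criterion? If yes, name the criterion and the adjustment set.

P(J|do(V)): backdoor, adjust for {S}.

desc(V)\{V}={E,J,K}; candidates ⊆ {A,C,S}.
size 0: {}; under {} V still reaches {A,C,E,J,K,S} ∋ J.
{S}: V⊥J given {S} in G with V→· removed — back-door holds.
P(J|do(V)) = Σ_{S} P(J|V,S)·P(S).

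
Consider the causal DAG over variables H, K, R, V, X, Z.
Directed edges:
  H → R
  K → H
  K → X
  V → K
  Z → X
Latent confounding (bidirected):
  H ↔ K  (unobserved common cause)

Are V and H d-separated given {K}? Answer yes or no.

No — V and H are d-connected given {K}.

Bayes-Ball from V | {K} reaches {H,R}.
H ∈ reach(V|{K}) ⇒ V ⊥̸ H | {K}.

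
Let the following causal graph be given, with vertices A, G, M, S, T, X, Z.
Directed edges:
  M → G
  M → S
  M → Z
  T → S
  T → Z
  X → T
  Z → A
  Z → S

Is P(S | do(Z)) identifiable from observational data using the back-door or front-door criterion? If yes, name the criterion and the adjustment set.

desc(Z)\{Z}={A,S}; candidates ⊆ {G,M,T,X}.
size 0: {}; under {} Z still reaches {G,M,S,T,X} ∋ S.
size 1: {G}, {M}, {T} …(+1); under {G} Z still reaches {M,S,T,X} ∋ S.
{M,T}: Z⊥S given {M,T} in G with Z→· removed — back-door holds.
P(S|do(Z)) = Σ_{M,T} P(S|Z,M,T)·P(M,T).

P(S|do(Z)): backdoor, adjust for {M, T}.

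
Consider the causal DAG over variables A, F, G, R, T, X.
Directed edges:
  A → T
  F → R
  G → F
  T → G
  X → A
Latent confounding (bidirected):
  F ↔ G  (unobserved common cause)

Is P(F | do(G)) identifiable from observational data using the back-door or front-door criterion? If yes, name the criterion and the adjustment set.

desc(G)\{G}={F,R}; candidates ⊆ {A,T,X}.
G↔F: latent back-door arc(s) into G.
size 0: {}; under {} G still reaches {A,F,R,T,X} ∋ F.
size 1: {A}, {T}, {X}; under {A} G still reaches {F,R,T} ∋ F.
size 2: {A,T}, {A,X}, {T,X}; under {A,T} G still reaches {F,R} ∋ F.
G↔F cannot be blocked by any observed set — no back-door set.
No mediator lies on a directed G→…→F path.
Neither criterion identifies P(F|do(G)) in this graph.

P(F|do(G)): not identifiable (no BD/FD set).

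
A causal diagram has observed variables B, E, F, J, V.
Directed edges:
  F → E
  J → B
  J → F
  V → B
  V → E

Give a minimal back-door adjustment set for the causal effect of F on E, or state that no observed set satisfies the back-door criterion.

desc(F)\{F}={E}; candidates ⊆ {B,J,V}.
∅: F⊥E given ∅ in G with F→· removed — back-door holds.

F→E: minimal back-door set ∅.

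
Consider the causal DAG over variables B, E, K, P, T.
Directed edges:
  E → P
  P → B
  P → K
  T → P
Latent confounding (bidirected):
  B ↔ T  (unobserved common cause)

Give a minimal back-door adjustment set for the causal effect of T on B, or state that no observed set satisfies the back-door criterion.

T→B: no observed back-door set.

desc(T)\{T}={B,K,P}; candidates ⊆ {E}.
T↔B: latent back-door arc(s) into T.
size 0: {}; under {} T still reaches {B} ∋ B.
size 1: {E}; under {E} T still reaches {B} ∋ B.
T↔B cannot be blocked by any observed set — no back-door set.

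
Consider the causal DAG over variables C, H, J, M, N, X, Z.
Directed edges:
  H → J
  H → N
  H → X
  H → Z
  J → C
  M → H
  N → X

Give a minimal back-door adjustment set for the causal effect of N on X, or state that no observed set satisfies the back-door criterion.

desc(N)\{N}={X}; candidates ⊆ {C,H,J,M,Z}.
size 0: {}; under {} N still reaches {C,H,J,M,X,Z} ∋ X.
{H}: N⊥X given {H} in G with N→· removed — back-door holds.

N→X: minimal back-door set {H}.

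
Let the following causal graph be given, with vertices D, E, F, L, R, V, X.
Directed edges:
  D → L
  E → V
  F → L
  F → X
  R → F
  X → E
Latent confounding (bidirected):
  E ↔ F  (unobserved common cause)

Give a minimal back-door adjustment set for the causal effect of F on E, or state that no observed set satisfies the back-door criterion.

desc(F)\{F}={E,L,V,X}; candidates ⊆ {D,R}.
F↔E: latent back-door arc(s) into F.
size 0: {}; under {} F still reaches {E,R,V} ∋ E.
size 1: {D}, {R}; under {D} F still reaches {E,R,V} ∋ E.
size 2: {D,R}; under {D,R} F still reaches {E,V} ∋ E.
F↔E cannot be blocked by any observed set — no back-door set.

F→E: no observed back-door set.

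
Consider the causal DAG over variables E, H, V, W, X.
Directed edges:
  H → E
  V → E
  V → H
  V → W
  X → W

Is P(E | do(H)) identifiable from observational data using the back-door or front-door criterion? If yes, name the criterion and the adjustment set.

desc(H)\{H}={E}; candidates ⊆ {V,W,X}.
size 0: {}; under {} H still reaches {E,V,W} ∋ E.
{V}: H⊥E given {V} in G with H→· removed — back-door holds.
P(E|do(H)) = Σ_{V} P(E|H,V)·P(V).

P(E|do(H)): backdoor, adjust for {V}.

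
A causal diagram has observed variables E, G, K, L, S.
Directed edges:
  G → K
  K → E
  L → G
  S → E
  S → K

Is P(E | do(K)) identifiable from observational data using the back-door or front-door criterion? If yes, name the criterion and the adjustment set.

desc(K)\{K}={E}; candidates ⊆ {G,L,S}.
size 0: {}; under {} K still reaches {E,G,L,S} ∋ E.
{S}: K⊥E given {S} in G with K→· removed — back-door holds.
P(E|do(K)) = Σ_{S} P(E|K,S)·P(S).

P(E|do(K)): backdoor, adjust for {S}.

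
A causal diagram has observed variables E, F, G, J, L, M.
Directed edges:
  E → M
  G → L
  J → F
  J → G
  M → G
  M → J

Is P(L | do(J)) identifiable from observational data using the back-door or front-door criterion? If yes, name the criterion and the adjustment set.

desc(J)\{J}={F,G,L}; candidates ⊆ {E,M}.
size 0: {}; under {} J still reaches {E,G,L,M} ∋ L.
{M}: J⊥L given {M} in G with J→· removed — back-door holds.
P(L|do(J)) = Σ_{M} P(L|J,M)·P(M).

P(L|do(J)): backdoor, adjust for {M}.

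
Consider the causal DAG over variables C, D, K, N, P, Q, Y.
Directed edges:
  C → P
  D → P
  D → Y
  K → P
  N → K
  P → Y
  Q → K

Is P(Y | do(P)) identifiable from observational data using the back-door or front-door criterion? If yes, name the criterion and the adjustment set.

P(Y|do(P)): backdoor, adjust for {D}.

desc(P)\{P}={Y}; candidates ⊆ {C,D,K,N,Q}.
size 0: {}; under {} P still reaches {C,D,K,N,Q,Y} ∋ Y.
{D}: P⊥Y given {D} in G with P→· removed — back-door holds.
P(Y|do(P)) = Σ_{D} P(Y|P,D)·P(D).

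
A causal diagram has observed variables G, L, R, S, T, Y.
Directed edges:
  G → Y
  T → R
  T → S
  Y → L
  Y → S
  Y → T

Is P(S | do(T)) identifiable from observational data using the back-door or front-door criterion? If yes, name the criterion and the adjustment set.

desc(T)\{T}={R,S}; candidates ⊆ {G,L,Y}.
size 0: {}; under {} T still reaches {G,L,S,Y} ∋ S.
{Y}: T⊥S given {Y} in G with T→· removed — back-door holds.
P(S|do(T)) = Σ_{Y} P(S|T,Y)·P(Y).

P(S|do(T)): backdoor, adjust for {Y}.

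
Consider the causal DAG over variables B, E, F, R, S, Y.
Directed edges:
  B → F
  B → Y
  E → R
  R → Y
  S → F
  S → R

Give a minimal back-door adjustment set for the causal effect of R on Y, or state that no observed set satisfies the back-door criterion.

R→Y: minimal back-door set ∅.

desc(R)\{R}={Y}; candidates ⊆ {B,E,F,S}.
∅: R⊥Y given ∅ in G with R→· removed — back-door holds.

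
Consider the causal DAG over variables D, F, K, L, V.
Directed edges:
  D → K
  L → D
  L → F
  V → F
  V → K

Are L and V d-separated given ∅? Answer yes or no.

Yes — L ⊥ V | ∅.

Bayes-Ball from L | ∅ reaches {D,F,K}.
V ∉ reach(L|∅) ⇒ L ⊥ V | ∅.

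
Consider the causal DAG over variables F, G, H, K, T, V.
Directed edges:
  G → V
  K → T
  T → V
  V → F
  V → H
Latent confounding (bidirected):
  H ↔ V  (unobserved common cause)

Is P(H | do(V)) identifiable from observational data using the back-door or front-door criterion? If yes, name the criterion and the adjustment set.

desc(V)\{V}={F,H}; candidates ⊆ {G,K,T}.
V↔H: latent back-door arc(s) into V.
size 0: {}; under {} V still reaches {G,H,K,T} ∋ H.
size 1: {G}, {K}, {T}; under {G} V still reaches {H,K,T} ∋ H.
size 2: {G,K}, {G,T}, {K,T}; under {G,K} V still reaches {H,T} ∋ H.
V↔H cannot be blocked by any observed set — no back-door set.
No mediator lies on a directed V→…→H path.
Neither criterion identifies P(H|do(V)) in this graph.

P(H|do(V)): not identifiable (no BD/FD set).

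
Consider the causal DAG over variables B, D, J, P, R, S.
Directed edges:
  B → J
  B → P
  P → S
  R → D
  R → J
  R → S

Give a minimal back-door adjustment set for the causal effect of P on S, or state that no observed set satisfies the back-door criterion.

P→S: minimal back-door set ∅.

desc(P)\{P}={S}; candidates ⊆ {B,D,J,R}.
∅: P⊥S given ∅ in G with P→· removed — back-door holds.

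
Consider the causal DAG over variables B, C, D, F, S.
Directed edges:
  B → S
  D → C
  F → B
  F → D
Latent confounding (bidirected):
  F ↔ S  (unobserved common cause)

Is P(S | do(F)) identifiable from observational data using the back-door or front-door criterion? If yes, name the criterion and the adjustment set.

desc(F)\{F}={B,C,D,S}; candidates ⊆ {—}.
F↔S: latent back-door arc(s) into F.
size 0: {}; under {} F still reaches {S} ∋ S.
F↔S cannot be blocked by any observed set — no back-door set.
{B}: (i) intercepts every directed F→S path; (ii) no back-door F→{B}; (iii) {F} blocks every back-door {B}→S. Front-door holds.
P(S|do(F)) = Σ_{B} P(B|F) Σ_{F'} P(S|B,F')P(F').

P(S|do(F)): frontdoor, adjust for {B}.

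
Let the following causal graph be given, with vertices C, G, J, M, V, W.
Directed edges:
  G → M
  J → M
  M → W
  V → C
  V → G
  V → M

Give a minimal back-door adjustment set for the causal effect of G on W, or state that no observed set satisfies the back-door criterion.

desc(G)\{G}={M,W}; candidates ⊆ {C,J,V}.
size 0: {}; under {} G still reaches {C,M,V,W} ∋ W.
{V}: G⊥W given {V} in G with G→· removed — back-door holds.

G→W: minimal back-door set {V}.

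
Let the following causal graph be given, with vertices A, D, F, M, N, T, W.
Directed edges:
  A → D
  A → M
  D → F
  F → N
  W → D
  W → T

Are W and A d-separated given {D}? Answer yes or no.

Bayes-Ball from W | {D} reaches {A,M,T}.
A ∈ reach(W|{D}) ⇒ W ⊥̸ A | {D}.

No — W and A are d-connected given {D}.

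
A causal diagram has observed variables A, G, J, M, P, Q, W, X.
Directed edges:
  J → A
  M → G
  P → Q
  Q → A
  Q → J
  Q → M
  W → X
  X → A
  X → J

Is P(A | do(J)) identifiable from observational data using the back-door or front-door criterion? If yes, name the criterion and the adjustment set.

desc(J)\{J}={A}; candidates ⊆ {G,M,P,Q,W,X}.
size 0: {}; under {} J still reaches {A,G,M,P,Q,W,X} ∋ A.
size 1: {G}, {M}, {P} …(+3); under {G} J still reaches {A,M,P,Q,W,X} ∋ A.
{Q,X}: J⊥A given {Q,X} in G with J→· removed — back-door holds.
P(A|do(J)) = Σ_{Q,X} P(A|J,Q,X)·P(Q,X).

P(A|do(J)): backdoor, adjust for {Q, X}.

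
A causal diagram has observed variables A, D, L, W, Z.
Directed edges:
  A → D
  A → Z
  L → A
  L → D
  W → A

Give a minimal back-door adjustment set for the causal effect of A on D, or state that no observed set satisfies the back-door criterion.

desc(A)\{A}={D,Z}; candidates ⊆ {L,W}.
size 0: {}; under {} A still reaches {D,L,W} ∋ D.
{L}: A⊥D given {L} in G with A→· removed — back-door holds.

A→D: minimal back-door set {L}.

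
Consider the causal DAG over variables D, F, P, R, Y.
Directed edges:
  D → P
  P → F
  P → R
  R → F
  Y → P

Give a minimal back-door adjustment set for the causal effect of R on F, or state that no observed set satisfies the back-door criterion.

desc(R)\{R}={F}; candidates ⊆ {D,P,Y}.
size 0: {}; under {} R still reaches {D,F,P,Y} ∋ F.
{P}: R⊥F given {P} in G with R→· removed — back-door holds.

R→F: minimal back-door set {P}.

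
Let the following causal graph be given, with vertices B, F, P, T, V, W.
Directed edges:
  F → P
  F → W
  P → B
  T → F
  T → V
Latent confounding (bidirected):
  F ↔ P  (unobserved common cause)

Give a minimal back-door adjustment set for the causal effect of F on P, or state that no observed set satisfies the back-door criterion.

F→P: no observed back-door set.

desc(F)\{F}={B,P,W}; candidates ⊆ {T,V}.
F↔P: latent back-door arc(s) into F.
size 0: {}; under {} F still reaches {B,P,T,V} ∋ P.
size 1: {T}, {V}; under {T} F still reaches {B,P} ∋ P.
size 2: {T,V}; under {T,V} F still reaches {B,P} ∋ P.
F↔P cannot be blocked by any observed set — no back-door set.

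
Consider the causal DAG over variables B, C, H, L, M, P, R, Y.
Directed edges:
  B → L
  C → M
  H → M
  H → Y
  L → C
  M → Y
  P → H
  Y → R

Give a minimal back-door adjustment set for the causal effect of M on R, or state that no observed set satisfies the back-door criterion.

M→R: minimal back-door set {H}.

desc(M)\{M}={R,Y}; candidates ⊆ {B,C,H,L,P}.
size 0: {}; under {} M still reaches {B,C,H,L,P,R,Y} ∋ R.
{H}: M⊥R given {H} in G with M→· removed — back-door holds.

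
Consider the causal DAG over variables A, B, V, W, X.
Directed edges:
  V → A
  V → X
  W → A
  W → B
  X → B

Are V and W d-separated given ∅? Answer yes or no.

Yes — V ⊥ W | ∅.

Bayes-Ball from V | ∅ reaches {A,B,X}.
W ∉ reach(V|∅) ⇒ V ⊥ W | ∅.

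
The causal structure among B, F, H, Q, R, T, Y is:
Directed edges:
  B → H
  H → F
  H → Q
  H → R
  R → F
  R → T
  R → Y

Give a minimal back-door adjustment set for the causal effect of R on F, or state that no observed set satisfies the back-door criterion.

desc(R)\{R}={F,T,Y}; candidates ⊆ {B,H,Q}.
size 0: {}; under {} R still reaches {B,F,H,Q} ∋ F.
{H}: R⊥F given {H} in G with R→· removed — back-door holds.

R→F: minimal back-door set {H}.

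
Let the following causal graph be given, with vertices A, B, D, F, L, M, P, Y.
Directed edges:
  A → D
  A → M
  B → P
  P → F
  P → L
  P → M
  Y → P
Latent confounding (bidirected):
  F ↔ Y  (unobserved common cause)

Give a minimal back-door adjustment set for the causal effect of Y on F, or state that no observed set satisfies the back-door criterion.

Y→F: no observed back-door set.

desc(Y)\{Y}={F,L,M,P}; candidates ⊆ {A,B,D}.
Y↔F: latent back-door arc(s) into Y.
size 0: {}; under {} Y still reaches {F} ∋ F.
size 1: {A}, {B}, {D}; under {A} Y still reaches {F} ∋ F.
size 2: {A,B}, {A,D}, {B,D}; under {A,B} Y still reaches {F} ∋ F.
Y↔F cannot be blocked by any observed set — no back-door set.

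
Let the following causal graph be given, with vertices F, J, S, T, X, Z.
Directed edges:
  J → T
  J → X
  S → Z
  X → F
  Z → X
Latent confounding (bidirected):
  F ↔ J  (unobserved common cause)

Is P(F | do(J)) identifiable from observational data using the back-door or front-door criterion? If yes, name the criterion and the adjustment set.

desc(J)\{J}={F,T,X}; candidates ⊆ {S,Z}.
J↔F: latent back-door arc(s) into J.
size 0: {}; under {} J still reaches {F} ∋ F.
size 1: {S}, {Z}; under {S} J still reaches {F} ∋ F.
size 2: {S,Z}; under {S,Z} J still reaches {F} ∋ F.
J↔F cannot be blocked by any observed set — no back-door set.
{X}: (i) intercepts every directed J→F path; (ii) no back-door J→{X}; (iii) {J} blocks every back-door {X}→F. Front-door holds.
P(F|do(J)) = Σ_{X} P(X|J) Σ_{J'} P(F|X,J')P(J').

P(F|do(J)): frontdoor, adjust for {X}.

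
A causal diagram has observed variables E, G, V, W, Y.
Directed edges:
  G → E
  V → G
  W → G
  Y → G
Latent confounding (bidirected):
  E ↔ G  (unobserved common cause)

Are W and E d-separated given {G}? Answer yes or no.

Bayes-Ball from W | {G} reaches {E,V,Y}.
E ∈ reach(W|{G}) ⇒ W ⊥̸ E | {G}.

No — W and E are d-connected given {G}.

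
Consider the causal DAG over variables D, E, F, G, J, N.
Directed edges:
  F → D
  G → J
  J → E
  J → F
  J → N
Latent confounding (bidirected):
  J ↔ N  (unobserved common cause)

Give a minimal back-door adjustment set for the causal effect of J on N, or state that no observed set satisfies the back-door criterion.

J→N: no observed back-door set.

desc(J)\{J}={D,E,F,N}; candidates ⊆ {G}.
J↔N: latent back-door arc(s) into J.
size 0: {}; under {} J still reaches {G,N} ∋ N.
size 1: {G}; under {G} J still reaches {N} ∋ N.
J↔N cannot be blocked by any observed set — no back-door set.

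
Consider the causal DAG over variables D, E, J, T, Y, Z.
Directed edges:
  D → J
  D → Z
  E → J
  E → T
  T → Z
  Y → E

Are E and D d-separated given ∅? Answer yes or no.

Yes — E ⊥ D | ∅.

Bayes-Ball from E | ∅ reaches {J,T,Y,Z}.
D ∉ reach(E|∅) ⇒ E ⊥ D | ∅.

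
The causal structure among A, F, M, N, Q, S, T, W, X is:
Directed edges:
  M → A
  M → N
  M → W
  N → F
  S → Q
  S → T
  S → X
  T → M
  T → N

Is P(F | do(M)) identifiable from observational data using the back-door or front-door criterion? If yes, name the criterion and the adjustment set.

P(F|do(M)): backdoor, adjust for {T}.

desc(M)\{M}={A,F,N,W}; candidates ⊆ {Q,S,T,X}.
size 0: {}; under {} M still reaches {F,N,Q,S,T,X} ∋ F.
{T}: M⊥F given {T} in G with M→· removed — back-door holds.
P(F|do(M)) = Σ_{T} P(F|M,T)·P(T).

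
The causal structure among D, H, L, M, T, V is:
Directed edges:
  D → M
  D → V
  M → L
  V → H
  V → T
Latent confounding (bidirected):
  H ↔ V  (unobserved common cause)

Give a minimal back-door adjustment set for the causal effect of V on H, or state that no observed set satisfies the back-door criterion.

V→H: no observed back-door set.

desc(V)\{V}={H,T}; candidates ⊆ {D,L,M}.
V↔H: latent back-door arc(s) into V.
size 0: {}; under {} V still reaches {D,H,L,M} ∋ H.
size 1: {D}, {L}, {M}; under {D} V still reaches {H} ∋ H.
size 2: {D,L}, {D,M}, {L,M}; under {D,L} V still reaches {H} ∋ H.
V↔H cannot be blocked by any observed set — no back-door set.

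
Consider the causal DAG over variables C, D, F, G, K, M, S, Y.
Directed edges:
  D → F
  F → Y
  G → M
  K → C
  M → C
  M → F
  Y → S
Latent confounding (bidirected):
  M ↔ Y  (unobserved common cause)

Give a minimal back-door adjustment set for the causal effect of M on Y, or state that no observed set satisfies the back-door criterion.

desc(M)\{M}={C,F,S,Y}; candidates ⊆ {D,G,K}.
M↔Y: latent back-door arc(s) into M.
size 0: {}; under {} M still reaches {G,S,Y} ∋ Y.
size 1: {D}, {G}, {K}; under {D} M still reaches {G,S,Y} ∋ Y.
size 2: {D,G}, {D,K}, {G,K}; under {D,G} M still reaches {S,Y} ∋ Y.
M↔Y cannot be blocked by any observed set — no back-door set.

M→Y: no observed back-door set.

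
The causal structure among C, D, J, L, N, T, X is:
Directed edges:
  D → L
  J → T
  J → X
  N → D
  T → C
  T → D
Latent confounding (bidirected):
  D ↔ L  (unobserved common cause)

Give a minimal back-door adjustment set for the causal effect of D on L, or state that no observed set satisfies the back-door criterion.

desc(D)\{D}={L}; candidates ⊆ {C,J,N,T,X}.
D↔L: latent back-door arc(s) into D.
size 0: {}; under {} D still reaches {C,J,L,N,T,X} ∋ L.
size 1: {C}, {J}, {N} …(+2); under {C} D still reaches {J,L,N,T,X} ∋ L.
size 2: {C,J}, {C,N}, {C,T} …(+7); under {C,J} D still reaches {L,N,T} ∋ L.
D↔L cannot be blocked by any observed set — no back-door set.

D→L: no observed back-door set.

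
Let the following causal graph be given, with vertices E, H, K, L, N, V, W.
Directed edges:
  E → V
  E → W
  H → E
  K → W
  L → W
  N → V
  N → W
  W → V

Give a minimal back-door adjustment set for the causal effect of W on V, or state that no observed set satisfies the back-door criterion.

desc(W)\{W}={V}; candidates ⊆ {E,H,K,L,N}.
size 0: {}; under {} W still reaches {E,H,K,L,N,V} ∋ V.
size 1: {E}, {H}, {K} …(+2); under {E} W still reaches {K,L,N,V} ∋ V.
{E,N}: W⊥V given {E,N} in G with W→· removed — back-door holds.

W→V: minimal back-door set {E, N}.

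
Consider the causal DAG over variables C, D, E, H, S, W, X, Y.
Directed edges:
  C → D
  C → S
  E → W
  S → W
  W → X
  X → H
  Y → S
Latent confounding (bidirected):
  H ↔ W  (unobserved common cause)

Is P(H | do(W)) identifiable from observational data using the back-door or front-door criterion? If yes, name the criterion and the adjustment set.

P(H|do(W)): frontdoor, adjust for {X}.

desc(W)\{W}={H,X}; candidates ⊆ {C,D,E,S,Y}.
W↔H: latent back-door arc(s) into W.
size 0: {}; under {} W still reaches {C,D,E,H,S,Y} ∋ H.
size 1: {C}, {D}, {E} …(+2); under {C} W still reaches {E,H,S,Y} ∋ H.
size 2: {C,D}, {C,E}, {C,S} …(+7); under {C,D} W still reaches {E,H,S,Y} ∋ H.
W↔H cannot be blocked by any observed set — no back-door set.
{X}: (i) intercepts every directed W→H path; (ii) no back-door W→{X}; (iii) {W} blocks every back-door {X}→H. Front-door holds.
P(H|do(W)) = Σ_{X} P(X|W) Σ_{W'} P(H|X,W')P(W').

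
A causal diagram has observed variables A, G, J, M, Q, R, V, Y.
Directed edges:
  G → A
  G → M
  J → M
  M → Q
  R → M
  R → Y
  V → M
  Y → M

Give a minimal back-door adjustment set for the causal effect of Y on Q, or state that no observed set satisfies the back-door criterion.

desc(Y)\{Y}={M,Q}; candidates ⊆ {A,G,J,R,V}.
size 0: {}; under {} Y still reaches {M,Q,R} ∋ Q.
{R}: Y⊥Q given {R} in G with Y→· removed — back-door holds.

Y→Q: minimal back-door set {R}.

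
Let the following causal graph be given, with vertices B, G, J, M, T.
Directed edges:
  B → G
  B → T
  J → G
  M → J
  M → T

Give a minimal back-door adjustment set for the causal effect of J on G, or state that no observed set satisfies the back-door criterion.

desc(J)\{J}={G}; candidates ⊆ {B,M,T}.
∅: J⊥G given ∅ in G with J→· removed — back-door holds.

J→G: minimal back-door set ∅.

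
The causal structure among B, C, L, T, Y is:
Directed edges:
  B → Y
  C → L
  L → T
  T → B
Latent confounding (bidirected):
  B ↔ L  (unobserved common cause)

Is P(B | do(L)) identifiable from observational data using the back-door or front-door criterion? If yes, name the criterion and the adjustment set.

P(B|do(L)): frontdoor, adjust for {T}.

desc(L)\{L}={B,T,Y}; candidates ⊆ {C}.
L↔B: latent back-door arc(s) into L.
size 0: {}; under {} L still reaches {B,C,Y} ∋ B.
size 1: {C}; under {C} L still reaches {B,Y} ∋ B.
L↔B cannot be blocked by any observed set — no back-door set.
{T}: (i) intercepts every directed L→B path; (ii) no back-door L→{T}; (iii) {L} blocks every back-door {T}→B. Front-door holds.
P(B|do(L)) = Σ_{T} P(T|L) Σ_{L'} P(B|T,L')P(L').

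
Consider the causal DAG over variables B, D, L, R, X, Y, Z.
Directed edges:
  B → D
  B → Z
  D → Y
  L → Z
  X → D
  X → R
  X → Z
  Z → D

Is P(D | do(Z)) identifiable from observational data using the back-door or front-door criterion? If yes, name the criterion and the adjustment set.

P(D|do(Z)): backdoor, adjust for {B, X}.

desc(Z)\{Z}={D,Y}; candidates ⊆ {B,L,R,X}.
size 0: {}; under {} Z still reaches {B,D,L,R,X,Y} ∋ D.
size 1: {B}, {L}, {R} …(+1); under {B} Z still reaches {D,L,R,X,Y} ∋ D.
{B,X}: Z⊥D given {B,X} in G with Z→· removed — back-door holds.
P(D|do(Z)) = Σ_{B,X} P(D|Z,B,X)·P(B,X).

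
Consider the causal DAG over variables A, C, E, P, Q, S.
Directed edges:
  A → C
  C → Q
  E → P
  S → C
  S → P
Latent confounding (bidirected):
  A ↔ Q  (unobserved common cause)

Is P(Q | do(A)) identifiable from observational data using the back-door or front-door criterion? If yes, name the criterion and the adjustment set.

P(Q|do(A)): frontdoor, adjust for {C}.

desc(A)\{A}={C,Q}; candidates ⊆ {E,P,S}.
A↔Q: latent back-door arc(s) into A.
size 0: {}; under {} A still reaches {Q} ∋ Q.
size 1: {E}, {P}, {S}; under {E} A still reaches {Q} ∋ Q.
size 2: {E,P}, {E,S}, {P,S}; under {E,P} A still reaches {Q} ∋ Q.
A↔Q cannot be blocked by any observed set — no back-door set.
{C}: (i) intercepts every directed A→Q path; (ii) no back-door A→{C}; (iii) {A} blocks every back-door {C}→Q. Front-door holds.
P(Q|do(A)) = Σ_{C} P(C|A) Σ_{A'} P(Q|C,A')P(A').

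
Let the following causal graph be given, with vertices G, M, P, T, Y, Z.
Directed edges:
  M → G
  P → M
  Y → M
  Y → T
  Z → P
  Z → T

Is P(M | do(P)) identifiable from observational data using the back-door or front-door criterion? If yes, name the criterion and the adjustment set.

desc(P)\{P}={G,M}; candidates ⊆ {T,Y,Z}.
∅: P⊥M given ∅ in G with P→· removed — back-door holds.
P(M|do(P)) = P(M|P) — no adjustment needed.

P(M|do(P)): backdoor, adjust for ∅.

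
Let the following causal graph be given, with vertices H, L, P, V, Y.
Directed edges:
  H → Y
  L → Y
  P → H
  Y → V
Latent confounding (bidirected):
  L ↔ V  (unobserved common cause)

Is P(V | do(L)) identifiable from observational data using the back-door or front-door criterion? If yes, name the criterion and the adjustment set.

P(V|do(L)): frontdoor, adjust for {Y}.

desc(L)\{L}={V,Y}; candidates ⊆ {H,P}.
L↔V: latent back-door arc(s) into L.
size 0: {}; under {} L still reaches {V} ∋ V.
size 1: {H}, {P}; under {H} L still reaches {V} ∋ V.
size 2: {H,P}; under {H,P} L still reaches {V} ∋ V.
L↔V cannot be blocked by any observed set — no back-door set.
{Y}: (i) intercepts every directed L→V path; (ii) no back-door L→{Y}; (iii) {L} blocks every back-door {Y}→V. Front-door holds.
P(V|do(L)) = Σ_{Y} P(Y|L) Σ_{L'} P(V|Y,L')P(L').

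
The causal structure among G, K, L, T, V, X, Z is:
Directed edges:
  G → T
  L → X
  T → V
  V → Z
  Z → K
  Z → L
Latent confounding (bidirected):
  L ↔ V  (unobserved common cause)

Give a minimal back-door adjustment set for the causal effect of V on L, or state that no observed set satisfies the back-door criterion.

desc(V)\{V}={K,L,X,Z}; candidates ⊆ {G,T}.
V↔L: latent back-door arc(s) into V.
size 0: {}; under {} V still reaches {G,L,T,X} ∋ L.
size 1: {G}, {T}; under {G} V still reaches {L,T,X} ∋ L.
size 2: {G,T}; under {G,T} V still reaches {L,X} ∋ L.
V↔L cannot be blocked by any observed set — no back-door set.

V→L: no observed back-door set.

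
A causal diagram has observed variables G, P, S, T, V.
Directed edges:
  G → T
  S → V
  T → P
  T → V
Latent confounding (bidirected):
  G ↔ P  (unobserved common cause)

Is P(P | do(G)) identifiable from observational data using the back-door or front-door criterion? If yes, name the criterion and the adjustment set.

desc(G)\{G}={P,T,V}; candidates ⊆ {S}.
G↔P: latent back-door arc(s) into G.
size 0: {}; under {} G still reaches {P} ∋ P.
size 1: {S}; under {S} G still reaches {P} ∋ P.
G↔P cannot be blocked by any observed set — no back-door set.
{T}: (i) intercepts every directed G→P path; (ii) no back-door G→{T}; (iii) {G} blocks every back-door {T}→P. Front-door holds.
P(P|do(G)) = Σ_{T} P(T|G) Σ_{G'} P(P|T,G')P(G').

P(P|do(G)): frontdoor, adjust for {T}.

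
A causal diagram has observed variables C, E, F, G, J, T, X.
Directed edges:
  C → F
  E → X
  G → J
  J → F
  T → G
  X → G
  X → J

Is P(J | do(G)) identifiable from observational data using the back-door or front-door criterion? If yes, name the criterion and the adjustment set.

P(J|do(G)): backdoor, adjust for {X}.

desc(G)\{G}={F,J}; candidates ⊆ {C,E,T,X}.
size 0: {}; under {} G still reaches {E,F,J,T,X} ∋ J.
{X}: G⊥J given {X} in G with G→· removed — back-door holds.
P(J|do(G)) = Σ_{X} P(J|G,X)·P(X).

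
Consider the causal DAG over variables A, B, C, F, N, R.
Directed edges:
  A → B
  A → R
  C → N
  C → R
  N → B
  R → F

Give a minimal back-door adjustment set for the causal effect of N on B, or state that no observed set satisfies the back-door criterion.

N→B: minimal back-door set ∅.

desc(N)\{N}={B}; candidates ⊆ {A,C,F,R}.
∅: N⊥B given ∅ in G with N→· removed — back-door holds.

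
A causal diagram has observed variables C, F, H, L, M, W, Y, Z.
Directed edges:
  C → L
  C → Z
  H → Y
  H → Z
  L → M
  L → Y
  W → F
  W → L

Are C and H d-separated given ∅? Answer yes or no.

Yes — C ⊥ H | ∅.

Bayes-Ball from C | ∅ reaches {L,M,Y,Z}.
H ∉ reach(C|∅) ⇒ C ⊥ H | ∅.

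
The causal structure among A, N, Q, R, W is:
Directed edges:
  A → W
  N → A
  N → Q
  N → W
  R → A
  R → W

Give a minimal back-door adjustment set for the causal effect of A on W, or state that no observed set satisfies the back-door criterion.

A→W: minimal back-door set {N, R}.

desc(A)\{A}={W}; candidates ⊆ {N,Q,R}.
size 0: {}; under {} A still reaches {N,Q,R,W} ∋ W.
size 1: {N}, {Q}, {R}; under {N} A still reaches {R,W} ∋ W.
{N,R}: A⊥W given {N,R} in G with A→· removed — back-door holds.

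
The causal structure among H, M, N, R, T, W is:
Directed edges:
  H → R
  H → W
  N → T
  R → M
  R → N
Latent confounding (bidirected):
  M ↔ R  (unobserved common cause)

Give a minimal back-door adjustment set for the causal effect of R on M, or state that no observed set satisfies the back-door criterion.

R→M: no observed back-door set.

desc(R)\{R}={M,N,T}; candidates ⊆ {H,W}.
R↔M: latent back-door arc(s) into R.
size 0: {}; under {} R still reaches {H,M,W} ∋ M.
size 1: {H}, {W}; under {H} R still reaches {M} ∋ M.
size 2: {H,W}; under {H,W} R still reaches {M} ∋ M.
R↔M cannot be blocked by any observed set — no back-door set.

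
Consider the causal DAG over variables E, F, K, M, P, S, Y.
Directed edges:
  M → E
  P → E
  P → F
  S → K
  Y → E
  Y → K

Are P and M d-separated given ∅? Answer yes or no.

Bayes-Ball from P | ∅ reaches {E,F}.
M ∉ reach(P|∅) ⇒ P ⊥ M | ∅.

Yes — P ⊥ M | ∅.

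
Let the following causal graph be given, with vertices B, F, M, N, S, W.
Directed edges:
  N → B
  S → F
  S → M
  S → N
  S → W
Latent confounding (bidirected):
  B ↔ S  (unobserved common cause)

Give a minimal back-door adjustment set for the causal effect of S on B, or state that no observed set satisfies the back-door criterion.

S→B: no observed back-door set.

desc(S)\{S}={B,F,M,N,W}; candidates ⊆ {—}.
S↔B: latent back-door arc(s) into S.
size 0: {}; under {} S still reaches {B} ∋ B.
S↔B cannot be blocked by any observed set — no back-door set.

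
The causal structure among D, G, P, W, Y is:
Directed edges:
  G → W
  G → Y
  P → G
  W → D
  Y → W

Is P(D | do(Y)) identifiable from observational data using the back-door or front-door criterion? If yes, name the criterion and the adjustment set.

P(D|do(Y)): backdoor, adjust for {G}.

desc(Y)\{Y}={D,W}; candidates ⊆ {G,P}.
size 0: {}; under {} Y still reaches {D,G,P,W} ∋ D.
{G}: Y⊥D given {G} in G with Y→· removed — back-door holds.
P(D|do(Y)) = Σ_{G} P(D|Y,G)·P(G).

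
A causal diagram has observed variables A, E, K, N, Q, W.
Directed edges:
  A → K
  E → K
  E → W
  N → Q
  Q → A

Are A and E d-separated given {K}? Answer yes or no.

Bayes-Ball from A | {K} reaches {E,N,Q,W}.
E ∈ reach(A|{K}) ⇒ A ⊥̸ E | {K}.

No — A and E are d-connected given {K}.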